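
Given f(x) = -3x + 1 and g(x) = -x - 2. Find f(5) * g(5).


f(5) = -14
g(5) = -7
Product = 98

98


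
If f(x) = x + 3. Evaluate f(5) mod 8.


0


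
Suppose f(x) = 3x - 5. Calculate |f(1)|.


f(1) = -2
|-2| = 2

2


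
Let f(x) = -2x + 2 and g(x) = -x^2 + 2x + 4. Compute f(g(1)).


g(1) = 5
f(5) = -8

-8


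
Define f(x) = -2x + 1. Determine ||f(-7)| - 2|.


13


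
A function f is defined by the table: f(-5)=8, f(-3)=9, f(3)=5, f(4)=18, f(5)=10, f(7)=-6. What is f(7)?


Reading from the table at x = 7

-6


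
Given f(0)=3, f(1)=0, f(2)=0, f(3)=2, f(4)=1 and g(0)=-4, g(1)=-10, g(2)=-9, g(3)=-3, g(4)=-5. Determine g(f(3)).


f(3) = 2
g(2) = -9

-9


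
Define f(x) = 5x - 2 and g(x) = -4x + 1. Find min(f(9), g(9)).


f(9) = 43
g(9) = -35
min = -35

-35


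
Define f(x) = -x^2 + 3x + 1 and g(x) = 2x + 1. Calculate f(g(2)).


-9


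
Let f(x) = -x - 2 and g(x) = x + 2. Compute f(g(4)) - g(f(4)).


f(g(4)) = -8
g(f(4)) = -4
Difference = -4

-4


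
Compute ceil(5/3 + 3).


5/3 = 1.6667
1.6667 + 3 = 4.6667
ceil(4.6667) = 5

5


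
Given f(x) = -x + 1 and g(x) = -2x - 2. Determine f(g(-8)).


g(-8) = 14
f(14) = -13

-13


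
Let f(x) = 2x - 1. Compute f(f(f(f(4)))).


f(4) = 7
f(7) = 13
f(13) = 25
f(25) = 49

49


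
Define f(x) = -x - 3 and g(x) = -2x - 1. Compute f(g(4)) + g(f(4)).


f(g(4)) = 6
g(f(4)) = 13
Sum = 19

19


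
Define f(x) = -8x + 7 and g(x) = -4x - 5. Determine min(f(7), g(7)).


f(7) = -49
g(7) = -33
min = -49

-49


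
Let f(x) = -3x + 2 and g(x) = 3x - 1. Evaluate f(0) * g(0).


f(0) = 2
g(0) = -1
Product = -2

-2


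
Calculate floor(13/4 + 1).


4


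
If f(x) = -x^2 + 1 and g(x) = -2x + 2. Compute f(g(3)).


g(3) = -4
f(-4) = (-1)*(-4)^2 + 1 = -15

-15


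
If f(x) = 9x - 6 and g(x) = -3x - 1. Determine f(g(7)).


g(7) = -22
f(-22) = -204

-204


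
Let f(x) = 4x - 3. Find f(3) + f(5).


f(3) = 9
f(5) = 17
Sum = 26

26


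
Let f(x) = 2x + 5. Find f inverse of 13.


4


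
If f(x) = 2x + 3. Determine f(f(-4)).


f(-4) = -5
f(-5) = -7

-7


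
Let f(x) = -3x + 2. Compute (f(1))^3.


f(1) = -1
(-1)^3 = -1

-1


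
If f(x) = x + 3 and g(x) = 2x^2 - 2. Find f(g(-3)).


g(-3) = 16
f(16) = 19

19


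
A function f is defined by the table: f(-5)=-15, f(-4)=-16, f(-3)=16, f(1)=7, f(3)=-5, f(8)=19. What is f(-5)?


Reading from the table at x = -5

-15


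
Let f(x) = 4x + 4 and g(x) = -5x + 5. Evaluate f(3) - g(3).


26


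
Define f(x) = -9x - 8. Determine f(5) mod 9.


f(5) = -53
-53 mod 9 = 1

1


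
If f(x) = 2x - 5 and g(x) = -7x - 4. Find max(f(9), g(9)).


f(9) = 13
g(9) = -67
max = 13

13


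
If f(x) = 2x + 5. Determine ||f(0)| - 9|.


4


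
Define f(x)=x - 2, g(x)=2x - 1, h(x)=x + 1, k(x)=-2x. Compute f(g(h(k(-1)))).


k(-1) = 2
h(2) = 3
g(3) = 5
f(5) = 3

3


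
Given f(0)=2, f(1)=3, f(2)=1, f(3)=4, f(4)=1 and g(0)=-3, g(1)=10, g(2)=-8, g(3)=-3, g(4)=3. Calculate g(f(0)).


f(0) = 2
g(2) = -8

-8


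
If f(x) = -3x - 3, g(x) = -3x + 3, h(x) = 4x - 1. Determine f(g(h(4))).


h(4) = 15
g(15) = -42
f(-42) = 123

123


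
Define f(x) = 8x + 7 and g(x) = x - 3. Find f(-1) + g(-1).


f(-1) = -1
g(-1) = -4
Sum = -5

-5


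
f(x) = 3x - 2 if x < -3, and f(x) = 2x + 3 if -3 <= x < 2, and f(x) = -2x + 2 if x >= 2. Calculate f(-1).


-1 satisfies -3 <= x < 2
f(-1) = 1

1


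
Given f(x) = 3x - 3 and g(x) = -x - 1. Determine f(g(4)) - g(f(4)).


f(g(4)) = -18
g(f(4)) = -10
Difference = -8

-8


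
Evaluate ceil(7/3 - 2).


7/3 = 2.3333
2.3333 - 2 = 0.3333
ceil(0.3333) = 1

1


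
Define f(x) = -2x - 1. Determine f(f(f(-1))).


f(-1) = 1
f(1) = -3
f(-3) = 5

5


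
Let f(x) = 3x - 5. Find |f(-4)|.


f(-4) = -17
|-17| = 17

17


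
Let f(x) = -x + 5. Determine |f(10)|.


f(10) = -5
|-5| = 5

5


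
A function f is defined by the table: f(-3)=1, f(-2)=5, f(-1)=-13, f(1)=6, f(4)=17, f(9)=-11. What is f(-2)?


5


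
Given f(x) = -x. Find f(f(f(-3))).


f(-3) = 3
f(3) = -3
f(-3) = 3

3


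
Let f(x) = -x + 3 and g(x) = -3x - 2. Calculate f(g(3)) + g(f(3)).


f(g(3)) = 14
g(f(3)) = -2
Sum = 12

12


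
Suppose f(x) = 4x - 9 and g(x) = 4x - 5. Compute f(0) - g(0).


f(0) = -9
g(0) = -5
Difference = -4

-4


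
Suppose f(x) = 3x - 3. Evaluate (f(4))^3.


f(4) = 9
(9)^3 = 729

729


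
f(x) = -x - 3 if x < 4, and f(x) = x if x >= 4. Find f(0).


0 satisfies x < 4
f(0) = -3

-3


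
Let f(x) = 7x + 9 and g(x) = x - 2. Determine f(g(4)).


g(4) = 2
f(2) = 23

23


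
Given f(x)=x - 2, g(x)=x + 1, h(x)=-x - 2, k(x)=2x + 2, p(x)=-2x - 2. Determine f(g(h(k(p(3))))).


11


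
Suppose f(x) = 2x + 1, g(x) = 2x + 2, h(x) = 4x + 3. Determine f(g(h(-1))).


h(-1) = -1
g(-1) = 0
f(0) = 1

1


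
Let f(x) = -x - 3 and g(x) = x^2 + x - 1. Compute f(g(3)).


g(3) = 11
f(11) = -14

-14


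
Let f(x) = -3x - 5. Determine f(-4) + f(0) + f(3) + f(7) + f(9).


f(-4) = 7
f(0) = -5
f(3) = -14
f(7) = -26
f(9) = -32
Sum = -70

-70


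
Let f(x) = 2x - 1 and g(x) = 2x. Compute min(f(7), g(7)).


f(7) = 13
g(7) = 14
min = 13

13


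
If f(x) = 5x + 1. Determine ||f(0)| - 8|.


7


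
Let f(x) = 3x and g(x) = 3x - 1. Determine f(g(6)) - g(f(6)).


f(g(6)) = 51
g(f(6)) = 53
Difference = -2

-2


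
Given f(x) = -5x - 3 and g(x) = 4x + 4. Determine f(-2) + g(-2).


f(-2) = 7
g(-2) = -4
Sum = 3

3


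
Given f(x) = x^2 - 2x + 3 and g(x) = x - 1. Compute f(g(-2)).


g(-2) = -3
f(-3) = 1*(-3)^2 - 2*(-3) + 3 = 18

18


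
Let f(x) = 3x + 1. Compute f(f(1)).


13


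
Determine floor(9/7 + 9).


9/7 = 1.2857
1.2857 + 9 = 10.2857
floor(10.2857) = 10

10


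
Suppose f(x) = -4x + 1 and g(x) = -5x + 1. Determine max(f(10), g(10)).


f(10) = -39
g(10) = -49
max = -39

-39


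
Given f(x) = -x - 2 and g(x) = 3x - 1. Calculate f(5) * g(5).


f(5) = -7
g(5) = 14
Product = -98

-98


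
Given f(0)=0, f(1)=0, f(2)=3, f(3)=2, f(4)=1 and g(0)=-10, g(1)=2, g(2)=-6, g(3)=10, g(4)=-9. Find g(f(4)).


f(4) = 1
g(1) = 2

2


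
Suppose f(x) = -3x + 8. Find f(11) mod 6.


f(11) = -25
-25 mod 6 = 5

5


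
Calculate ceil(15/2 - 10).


15/2 = 7.5
7.5 - 10 = -2.5
ceil(-2.5) = -2

-2


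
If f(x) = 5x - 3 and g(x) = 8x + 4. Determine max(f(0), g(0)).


f(0) = -3
g(0) = 4
max = 4

4


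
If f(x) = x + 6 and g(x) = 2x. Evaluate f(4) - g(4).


f(4) = 10
g(4) = 8
Difference = 2

2


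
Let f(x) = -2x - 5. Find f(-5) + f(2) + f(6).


f(-5) = 5
f(2) = -9
f(6) = -17
Sum = -21

-21


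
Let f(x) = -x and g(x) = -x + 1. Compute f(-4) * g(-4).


f(-4) = 4
g(-4) = 5
Product = 20

20


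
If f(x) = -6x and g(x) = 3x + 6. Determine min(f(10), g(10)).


f(10) = -60
g(10) = 36
min = -60

-60


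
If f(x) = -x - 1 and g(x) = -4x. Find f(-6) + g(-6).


f(-6) = 5
g(-6) = 24
Sum = 29

29


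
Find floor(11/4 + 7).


11/4 = 2.75
2.75 + 7 = 9.75
floor(9.75) = 9

9


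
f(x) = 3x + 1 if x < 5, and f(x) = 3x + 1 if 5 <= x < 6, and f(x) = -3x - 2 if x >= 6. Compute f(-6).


-17


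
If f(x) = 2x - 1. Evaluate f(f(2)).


5


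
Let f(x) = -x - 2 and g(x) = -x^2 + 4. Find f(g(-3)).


g(-3) = -5
f(-5) = 3

3


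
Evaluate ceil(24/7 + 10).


24/7 = 3.4286
3.4286 + 10 = 13.4286
ceil(13.4286) = 14

14


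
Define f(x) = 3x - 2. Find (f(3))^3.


f(3) = 7
(7)^3 = 343

343


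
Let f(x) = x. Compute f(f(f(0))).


f(0) = 0
f(0) = 0
f(0) = 0

0


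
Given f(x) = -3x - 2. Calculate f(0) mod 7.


f(0) = -2
-2 mod 7 = 5

5


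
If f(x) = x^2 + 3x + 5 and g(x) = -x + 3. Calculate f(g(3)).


5


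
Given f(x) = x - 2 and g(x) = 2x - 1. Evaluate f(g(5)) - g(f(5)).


f(g(5)) = 7
g(f(5)) = 5
Difference = 2

2


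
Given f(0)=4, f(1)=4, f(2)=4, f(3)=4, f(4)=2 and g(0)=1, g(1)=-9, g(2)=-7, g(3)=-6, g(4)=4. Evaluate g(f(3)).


4


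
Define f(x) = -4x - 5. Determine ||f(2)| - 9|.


f(2) = -13
|-13| = 13
|13 - 9| = 4

4


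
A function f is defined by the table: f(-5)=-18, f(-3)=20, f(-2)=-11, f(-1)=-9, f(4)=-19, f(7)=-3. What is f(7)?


Reading from the table at x = 7

-3


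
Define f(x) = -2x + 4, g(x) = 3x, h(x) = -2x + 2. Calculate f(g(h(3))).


h(3) = -4
g(-4) = -12
f(-12) = 28

28


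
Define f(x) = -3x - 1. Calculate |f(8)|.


f(8) = -25
|-25| = 25

25


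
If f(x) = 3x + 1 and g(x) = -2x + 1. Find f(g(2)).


g(2) = -3
f(-3) = -8

-8


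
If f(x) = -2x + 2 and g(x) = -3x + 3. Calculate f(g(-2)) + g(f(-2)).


f(g(-2)) = -16
g(f(-2)) = -15
Sum = -31

-31


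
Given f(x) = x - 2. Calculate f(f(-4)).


f(-4) = -6
f(-6) = -8

-8


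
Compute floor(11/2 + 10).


11/2 = 5.5
5.5 + 10 = 15.5
floor(15.5) = 15

15


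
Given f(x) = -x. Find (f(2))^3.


f(2) = -2
(-2)^3 = -8

-8


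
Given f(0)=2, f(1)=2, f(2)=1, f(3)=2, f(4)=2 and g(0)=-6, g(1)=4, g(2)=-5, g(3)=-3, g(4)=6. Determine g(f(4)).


f(4) = 2
g(2) = -5

-5


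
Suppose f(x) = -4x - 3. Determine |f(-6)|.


21


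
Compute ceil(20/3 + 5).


20/3 = 6.6667
6.6667 + 5 = 11.6667
ceil(11.6667) = 12

12


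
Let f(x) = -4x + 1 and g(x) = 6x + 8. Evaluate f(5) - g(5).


f(5) = -19
g(5) = 38
Difference = -57

-57


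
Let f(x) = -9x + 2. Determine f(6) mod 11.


f(6) = -52
-52 mod 11 = 3

3


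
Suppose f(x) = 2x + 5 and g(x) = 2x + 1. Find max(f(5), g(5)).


f(5) = 15
g(5) = 11
max = 15

15


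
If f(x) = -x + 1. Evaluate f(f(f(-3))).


f(-3) = 4
f(4) = -3
f(-3) = 4

4


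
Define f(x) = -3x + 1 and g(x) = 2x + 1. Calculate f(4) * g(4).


f(4) = -11
g(4) = 9
Product = -99

-99


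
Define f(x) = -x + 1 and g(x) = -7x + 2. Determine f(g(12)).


g(12) = -82
f(-82) = 83

83


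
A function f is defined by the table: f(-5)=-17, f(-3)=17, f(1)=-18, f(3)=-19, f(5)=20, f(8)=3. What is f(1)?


Reading from the table at x = 1

-18


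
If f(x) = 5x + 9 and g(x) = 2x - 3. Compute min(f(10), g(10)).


f(10) = 59
g(10) = 17
min = 17

17


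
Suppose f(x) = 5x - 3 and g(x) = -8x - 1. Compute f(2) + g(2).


f(2) = 7
g(2) = -17
Sum = -10

-10


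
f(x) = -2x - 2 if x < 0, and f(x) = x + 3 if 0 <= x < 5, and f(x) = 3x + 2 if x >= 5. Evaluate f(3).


3 satisfies 0 <= x < 5
f(3) = 6

6


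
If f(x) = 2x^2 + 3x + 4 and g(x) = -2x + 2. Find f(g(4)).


g(4) = -6
f(-6) = 2*(-6)^2 + 3*(-6) + 4 = 58

58


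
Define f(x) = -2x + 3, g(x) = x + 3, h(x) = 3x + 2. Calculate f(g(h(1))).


h(1) = 5
g(5) = 8
f(8) = -13

-13


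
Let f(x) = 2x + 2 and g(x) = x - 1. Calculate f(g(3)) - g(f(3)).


f(g(3)) = 6
g(f(3)) = 7
Difference = -1

-1


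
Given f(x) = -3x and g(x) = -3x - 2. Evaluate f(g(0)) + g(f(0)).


f(g(0)) = 6
g(f(0)) = -2
Sum = 4

4


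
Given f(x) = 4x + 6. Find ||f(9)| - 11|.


f(9) = 42
|42| = 42
|42 - 11| = 31

31


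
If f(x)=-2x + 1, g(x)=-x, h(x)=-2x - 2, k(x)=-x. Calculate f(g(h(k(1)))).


k(1) = -1
h(-1) = 0
g(0) = 0
f(0) = 1

1


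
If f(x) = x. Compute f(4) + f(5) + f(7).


f(4) = 4
f(5) = 5
f(7) = 7
Sum = 16

16


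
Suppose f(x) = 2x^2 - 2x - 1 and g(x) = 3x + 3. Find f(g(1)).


g(1) = 6
f(6) = 2*(6)^2 - 2*(6) - 1 = 59

59


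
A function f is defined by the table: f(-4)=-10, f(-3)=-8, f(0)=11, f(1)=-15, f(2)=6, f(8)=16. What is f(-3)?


Reading from the table at x = -3

-8


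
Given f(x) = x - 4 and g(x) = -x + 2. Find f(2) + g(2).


f(2) = -2
g(2) = 0
Sum = -2

-2


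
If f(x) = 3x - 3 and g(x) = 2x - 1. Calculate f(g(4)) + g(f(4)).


f(g(4)) = 18
g(f(4)) = 17
Sum = 35

35


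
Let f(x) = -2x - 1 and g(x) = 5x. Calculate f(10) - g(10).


f(10) = -21
g(10) = 50
Difference = -71

-71


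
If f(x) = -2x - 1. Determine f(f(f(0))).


-3


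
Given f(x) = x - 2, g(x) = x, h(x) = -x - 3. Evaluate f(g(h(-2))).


h(-2) = -1
g(-1) = -1
f(-1) = -3

-3


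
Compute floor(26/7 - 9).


-6


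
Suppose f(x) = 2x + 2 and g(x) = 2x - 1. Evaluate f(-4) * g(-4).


f(-4) = -6
g(-4) = -9
Product = 54

54


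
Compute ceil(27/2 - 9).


27/2 = 13.5
13.5 - 9 = 4.5
ceil(4.5) = 5

5


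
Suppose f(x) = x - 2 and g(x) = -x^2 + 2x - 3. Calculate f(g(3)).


-8


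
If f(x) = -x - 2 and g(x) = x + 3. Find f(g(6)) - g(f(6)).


f(g(6)) = -11
g(f(6)) = -5
Difference = -6

-6


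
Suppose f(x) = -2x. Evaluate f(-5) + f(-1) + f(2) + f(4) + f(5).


f(-5) = 10
f(-1) = 2
f(2) = -4
f(4) = -8
f(5) = -10
Sum = -10

-10


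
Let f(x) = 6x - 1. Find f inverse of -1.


0


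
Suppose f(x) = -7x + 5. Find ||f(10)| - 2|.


f(10) = -65
|-65| = 65
|65 - 2| = 63

63


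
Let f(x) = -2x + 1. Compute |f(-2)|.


f(-2) = 5
|5| = 5

5


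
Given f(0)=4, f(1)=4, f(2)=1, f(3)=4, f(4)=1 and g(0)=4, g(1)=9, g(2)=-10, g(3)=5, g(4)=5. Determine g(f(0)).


f(0) = 4
g(4) = 5

5


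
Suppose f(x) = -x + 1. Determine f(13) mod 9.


f(13) = -12
-12 mod 9 = 6

6


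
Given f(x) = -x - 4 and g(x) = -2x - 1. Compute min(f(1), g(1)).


f(1) = -5
g(1) = -3
min = -5

-5


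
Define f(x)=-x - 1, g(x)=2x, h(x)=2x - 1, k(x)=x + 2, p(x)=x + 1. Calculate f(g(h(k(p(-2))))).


-3


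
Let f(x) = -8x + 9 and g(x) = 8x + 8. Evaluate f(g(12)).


g(12) = 104
f(104) = -823

-823


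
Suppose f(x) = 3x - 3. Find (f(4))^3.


729


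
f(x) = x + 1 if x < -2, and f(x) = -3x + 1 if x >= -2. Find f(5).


-14


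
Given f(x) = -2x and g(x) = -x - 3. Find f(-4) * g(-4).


f(-4) = 8
g(-4) = 1
Product = 8

8


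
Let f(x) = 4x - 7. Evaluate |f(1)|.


f(1) = -3
|-3| = 3

3


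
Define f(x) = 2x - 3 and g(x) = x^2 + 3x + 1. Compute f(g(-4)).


g(-4) = 5
f(5) = 7

7


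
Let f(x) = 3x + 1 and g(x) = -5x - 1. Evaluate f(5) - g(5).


f(5) = 16
g(5) = -26
Difference = 42

42


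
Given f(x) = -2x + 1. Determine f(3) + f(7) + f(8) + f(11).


f(3) = -5
f(7) = -13
f(8) = -15
f(11) = -21
Sum = -54

-54


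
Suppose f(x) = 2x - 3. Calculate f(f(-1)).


f(-1) = -5
f(-5) = -13

-13


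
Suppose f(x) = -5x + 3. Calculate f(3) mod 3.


f(3) = -12
-12 mod 3 = 0

0


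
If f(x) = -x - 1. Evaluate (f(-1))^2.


0


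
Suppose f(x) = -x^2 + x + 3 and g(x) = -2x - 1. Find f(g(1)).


g(1) = -3
f(-3) = (-1)*(-3)^2 + 1*(-3) + 3 = -9

-9


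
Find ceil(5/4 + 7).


5/4 = 1.25
1.25 + 7 = 8.25
ceil(8.25) = 9

9


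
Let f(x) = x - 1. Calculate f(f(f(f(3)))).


f(3) = 2
f(2) = 1
f(1) = 0
f(0) = -1

-1


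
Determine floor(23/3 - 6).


23/3 = 7.6667
7.6667 - 6 = 1.6667
floor(1.6667) = 1

1


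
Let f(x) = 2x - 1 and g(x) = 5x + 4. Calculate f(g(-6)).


g(-6) = -26
f(-26) = -53

-53


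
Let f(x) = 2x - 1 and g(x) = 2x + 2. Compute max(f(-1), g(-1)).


f(-1) = -3
g(-1) = 0
max = 0

0


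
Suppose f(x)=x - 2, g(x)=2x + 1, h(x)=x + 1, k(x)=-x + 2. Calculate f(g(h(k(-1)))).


k(-1) = 3
h(3) = 4
g(4) = 9
f(9) = 7

7


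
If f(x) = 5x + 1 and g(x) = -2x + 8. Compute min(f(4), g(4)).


0


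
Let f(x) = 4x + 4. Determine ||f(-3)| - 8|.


f(-3) = -8
|-8| = 8
|8 - 8| = 0

0


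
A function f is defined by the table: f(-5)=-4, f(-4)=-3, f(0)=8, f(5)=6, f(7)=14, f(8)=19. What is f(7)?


14


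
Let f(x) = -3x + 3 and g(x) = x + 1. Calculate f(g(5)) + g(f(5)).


f(g(5)) = -15
g(f(5)) = -11
Sum = -26

-26


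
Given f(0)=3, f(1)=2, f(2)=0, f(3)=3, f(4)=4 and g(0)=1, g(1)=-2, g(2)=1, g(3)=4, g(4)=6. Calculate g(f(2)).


f(2) = 0
g(0) = 1

1


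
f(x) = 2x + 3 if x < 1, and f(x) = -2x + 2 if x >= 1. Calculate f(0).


3


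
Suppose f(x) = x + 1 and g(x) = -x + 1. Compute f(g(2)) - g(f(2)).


f(g(2)) = 0
g(f(2)) = -2
Difference = 2

2


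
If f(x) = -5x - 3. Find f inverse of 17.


Solve -5x - 3 = 17
x = (17 + 3) / (-5) = -4

-4


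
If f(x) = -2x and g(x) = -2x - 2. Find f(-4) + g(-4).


14


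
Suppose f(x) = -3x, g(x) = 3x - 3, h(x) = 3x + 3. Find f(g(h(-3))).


h(-3) = -6
g(-6) = -21
f(-21) = 63

63


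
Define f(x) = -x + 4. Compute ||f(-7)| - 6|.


5


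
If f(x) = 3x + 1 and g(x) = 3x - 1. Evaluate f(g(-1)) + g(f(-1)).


f(g(-1)) = -11
g(f(-1)) = -7
Sum = -18

-18


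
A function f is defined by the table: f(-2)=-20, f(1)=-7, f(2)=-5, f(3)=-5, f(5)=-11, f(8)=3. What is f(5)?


Reading from the table at x = 5

-11


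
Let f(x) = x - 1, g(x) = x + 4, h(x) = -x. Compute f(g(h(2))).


h(2) = -2
g(-2) = 2
f(2) = 1

1


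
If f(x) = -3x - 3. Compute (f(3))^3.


f(3) = -12
(-12)^3 = -1728

-1728


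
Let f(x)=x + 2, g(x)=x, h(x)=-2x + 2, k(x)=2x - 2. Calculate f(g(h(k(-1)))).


k(-1) = -4
h(-4) = 10
g(10) = 10
f(10) = 12

12


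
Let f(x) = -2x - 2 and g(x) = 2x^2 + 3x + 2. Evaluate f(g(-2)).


g(-2) = 4
f(4) = -10

-10


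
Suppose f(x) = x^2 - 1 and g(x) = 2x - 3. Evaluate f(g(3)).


8


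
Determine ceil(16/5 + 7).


16/5 = 3.2
3.2 + 7 = 10.2
ceil(10.2) = 11

11


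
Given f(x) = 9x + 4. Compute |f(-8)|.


f(-8) = -68
|-68| = 68

68


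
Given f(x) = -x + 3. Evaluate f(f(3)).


f(3) = 0
f(0) = 3

3


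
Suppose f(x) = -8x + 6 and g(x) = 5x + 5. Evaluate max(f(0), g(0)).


6


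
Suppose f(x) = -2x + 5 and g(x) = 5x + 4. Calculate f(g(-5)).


g(-5) = -21
f(-21) = 47

47


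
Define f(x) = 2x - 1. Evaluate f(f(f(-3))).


f(-3) = -7
f(-7) = -15
f(-15) = -31

-31


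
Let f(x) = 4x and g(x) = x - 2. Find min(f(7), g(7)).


f(7) = 28
g(7) = 5
min = 5

5


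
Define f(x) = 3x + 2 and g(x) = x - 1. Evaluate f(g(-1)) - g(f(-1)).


f(g(-1)) = -4
g(f(-1)) = -2
Difference = -2

-2


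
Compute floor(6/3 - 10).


6/3 = 2
2 - 10 = -8
floor(-8) = -8

-8


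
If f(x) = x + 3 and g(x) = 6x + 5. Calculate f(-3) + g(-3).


f(-3) = 0
g(-3) = -13
Sum = -13

-13


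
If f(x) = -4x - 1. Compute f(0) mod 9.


f(0) = -1
-1 mod 9 = 8

8


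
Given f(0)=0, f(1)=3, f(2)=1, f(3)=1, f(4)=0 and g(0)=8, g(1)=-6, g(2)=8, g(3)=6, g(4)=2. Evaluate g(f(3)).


f(3) = 1
g(1) = -6

-6


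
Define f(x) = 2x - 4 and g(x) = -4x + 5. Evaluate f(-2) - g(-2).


f(-2) = -8
g(-2) = 13
Difference = -21

-21


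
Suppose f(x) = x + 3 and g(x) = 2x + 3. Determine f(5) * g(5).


f(5) = 8
g(5) = 13
Product = 104

104


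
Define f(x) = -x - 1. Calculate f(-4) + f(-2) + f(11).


f(-4) = 3
f(-2) = 1
f(11) = -12
Sum = -8

-8


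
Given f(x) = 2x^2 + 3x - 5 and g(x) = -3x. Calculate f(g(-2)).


g(-2) = 6
f(6) = 2*(6)^2 + 3*(6) - 5 = 85

85


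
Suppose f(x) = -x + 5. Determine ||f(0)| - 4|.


f(0) = 5
|5| = 5
|5 - 4| = 1

1


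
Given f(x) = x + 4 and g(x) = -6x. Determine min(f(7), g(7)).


f(7) = 11
g(7) = -42
min = -42

-42


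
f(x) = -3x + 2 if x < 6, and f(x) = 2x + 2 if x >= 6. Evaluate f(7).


7 satisfies x >= 6
f(7) = 16

16


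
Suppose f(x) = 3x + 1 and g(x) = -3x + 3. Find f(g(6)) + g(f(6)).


-98


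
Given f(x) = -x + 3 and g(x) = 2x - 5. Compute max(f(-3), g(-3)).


f(-3) = 6
g(-3) = -11
max = 6

6


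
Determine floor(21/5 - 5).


21/5 = 4.2
4.2 - 5 = -0.8
floor(-0.8) = -1

-1


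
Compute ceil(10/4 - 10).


10/4 = 2.5
2.5 - 10 = -7.5
ceil(-7.5) = -7

-7


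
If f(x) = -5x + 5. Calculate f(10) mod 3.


0


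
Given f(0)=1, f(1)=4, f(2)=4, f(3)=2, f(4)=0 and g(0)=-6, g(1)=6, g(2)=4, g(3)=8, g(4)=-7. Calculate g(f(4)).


f(4) = 0
g(0) = -6

-6


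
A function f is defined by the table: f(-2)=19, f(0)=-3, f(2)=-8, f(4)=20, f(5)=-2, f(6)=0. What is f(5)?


-2


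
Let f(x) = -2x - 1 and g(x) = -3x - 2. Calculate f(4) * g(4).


126


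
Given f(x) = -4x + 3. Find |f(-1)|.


f(-1) = 7
|7| = 7

7


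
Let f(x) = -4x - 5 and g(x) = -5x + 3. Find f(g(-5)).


g(-5) = 28
f(28) = -117

-117


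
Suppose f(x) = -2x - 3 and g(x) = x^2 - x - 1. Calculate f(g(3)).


g(3) = 5
f(5) = -13

-13


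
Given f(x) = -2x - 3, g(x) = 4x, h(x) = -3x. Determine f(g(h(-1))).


h(-1) = 3
g(3) = 12
f(12) = -27

-27


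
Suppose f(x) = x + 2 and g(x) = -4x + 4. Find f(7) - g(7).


f(7) = 9
g(7) = -24
Difference = 33

33


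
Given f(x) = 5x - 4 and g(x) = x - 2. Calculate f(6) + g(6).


f(6) = 26
g(6) = 4
Sum = 30

30


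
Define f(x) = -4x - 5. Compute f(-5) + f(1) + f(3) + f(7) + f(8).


f(-5) = 15
f(1) = -9
f(3) = -17
f(7) = -33
f(8) = -37
Sum = -81

-81


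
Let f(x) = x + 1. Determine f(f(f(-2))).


f(-2) = -1
f(-1) = 0
f(0) = 1

1


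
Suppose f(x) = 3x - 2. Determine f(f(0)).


-8


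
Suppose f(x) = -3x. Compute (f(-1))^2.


f(-1) = 3
(3)^2 = 9

9


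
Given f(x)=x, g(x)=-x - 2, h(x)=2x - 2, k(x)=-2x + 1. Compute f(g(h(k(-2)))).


-10


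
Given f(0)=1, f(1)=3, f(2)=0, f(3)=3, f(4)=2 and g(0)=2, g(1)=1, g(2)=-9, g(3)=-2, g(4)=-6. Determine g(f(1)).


f(1) = 3
g(3) = -2

-2


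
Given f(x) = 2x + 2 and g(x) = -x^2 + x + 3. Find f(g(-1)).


g(-1) = 1
f(1) = 4

4


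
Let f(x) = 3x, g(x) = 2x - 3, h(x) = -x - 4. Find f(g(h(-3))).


h(-3) = -1
g(-1) = -5
f(-5) = -15

-15


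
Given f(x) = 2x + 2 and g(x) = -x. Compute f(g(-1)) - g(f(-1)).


f(g(-1)) = 4
g(f(-1)) = 0
Difference = 4

4


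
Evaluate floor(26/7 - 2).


26/7 = 3.7143
3.7143 - 2 = 1.7143
floor(1.7143) = 1

1


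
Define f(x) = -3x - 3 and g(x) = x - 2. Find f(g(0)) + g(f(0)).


f(g(0)) = 3
g(f(0)) = -5
Sum = -2

-2


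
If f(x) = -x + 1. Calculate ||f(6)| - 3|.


f(6) = -5
|-5| = 5
|5 - 3| = 2

2


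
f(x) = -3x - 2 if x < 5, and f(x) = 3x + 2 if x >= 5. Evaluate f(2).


-8


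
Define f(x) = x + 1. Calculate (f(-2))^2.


f(-2) = -1
(-1)^2 = 1

1


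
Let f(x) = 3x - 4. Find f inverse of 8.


Solve 3x - 4 = 8
x = (8 + 4) / 3 = 4

4


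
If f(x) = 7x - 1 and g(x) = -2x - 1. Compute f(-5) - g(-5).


f(-5) = -36
g(-5) = 9
Difference = -45

-45


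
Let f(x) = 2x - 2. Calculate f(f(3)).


f(3) = 4
f(4) = 6

6


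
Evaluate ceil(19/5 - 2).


19/5 = 3.8
3.8 - 2 = 1.8
ceil(1.8) = 2

2


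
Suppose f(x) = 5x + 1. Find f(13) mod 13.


f(13) = 66
66 mod 13 = 1

1


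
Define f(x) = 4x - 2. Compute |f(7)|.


26


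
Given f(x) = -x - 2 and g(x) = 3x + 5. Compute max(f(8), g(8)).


f(8) = -10
g(8) = 29
max = 29

29


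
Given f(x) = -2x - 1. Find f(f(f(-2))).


f(-2) = 3
f(3) = -7
f(-7) = 13

13


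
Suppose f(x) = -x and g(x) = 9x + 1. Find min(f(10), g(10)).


f(10) = -10
g(10) = 91
min = -10

-10


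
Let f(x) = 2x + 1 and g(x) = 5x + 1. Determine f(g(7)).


g(7) = 36
f(36) = 73

73


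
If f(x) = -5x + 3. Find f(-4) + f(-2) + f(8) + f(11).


f(-4) = 23
f(-2) = 13
f(8) = -37
f(11) = -52
Sum = -53

-53


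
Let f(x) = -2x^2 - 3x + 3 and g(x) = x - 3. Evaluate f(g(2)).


g(2) = -1
f(-1) = (-2)*(-1)^2 - 3*(-1) + 3 = 4

4


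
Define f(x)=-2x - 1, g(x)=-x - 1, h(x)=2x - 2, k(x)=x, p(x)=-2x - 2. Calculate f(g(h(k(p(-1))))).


p(-1) = 0
k(0) = 0
h(0) = -2
g(-2) = 1
f(1) = -3

-3


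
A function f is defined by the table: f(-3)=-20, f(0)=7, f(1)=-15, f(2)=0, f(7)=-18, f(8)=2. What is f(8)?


Reading from the table at x = 8

2


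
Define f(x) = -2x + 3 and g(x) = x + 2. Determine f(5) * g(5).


f(5) = -7
g(5) = 7
Product = -49

-49


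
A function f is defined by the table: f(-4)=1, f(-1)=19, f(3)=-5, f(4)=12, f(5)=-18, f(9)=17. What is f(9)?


Reading from the table at x = 9

17


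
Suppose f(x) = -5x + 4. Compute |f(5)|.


21


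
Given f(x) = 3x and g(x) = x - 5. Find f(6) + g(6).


f(6) = 18
g(6) = 1
Sum = 19

19


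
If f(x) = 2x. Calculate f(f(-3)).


f(-3) = -6
f(-6) = -12

-12


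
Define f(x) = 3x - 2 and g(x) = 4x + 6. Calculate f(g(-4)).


g(-4) = -10
f(-10) = -32

-32


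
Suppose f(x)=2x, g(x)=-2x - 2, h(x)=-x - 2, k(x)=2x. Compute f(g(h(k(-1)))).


k(-1) = -2
h(-2) = 0
g(0) = -2
f(-2) = -4

-4


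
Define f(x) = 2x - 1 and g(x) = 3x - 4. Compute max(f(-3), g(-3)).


f(-3) = -7
g(-3) = -13
max = -7

-7


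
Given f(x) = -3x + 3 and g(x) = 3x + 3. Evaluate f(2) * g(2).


-27


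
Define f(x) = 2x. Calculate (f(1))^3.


f(1) = 2
(2)^3 = 8

8


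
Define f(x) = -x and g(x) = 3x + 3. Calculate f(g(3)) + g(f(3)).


f(g(3)) = -12
g(f(3)) = -6
Sum = -18

-18


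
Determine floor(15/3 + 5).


15/3 = 5
5 + 5 = 10
floor(10) = 10

10


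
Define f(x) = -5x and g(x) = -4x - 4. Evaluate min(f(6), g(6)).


f(6) = -30
g(6) = -28
min = -30

-30


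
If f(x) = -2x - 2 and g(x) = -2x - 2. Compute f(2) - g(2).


f(2) = -6
g(2) = -6
Difference = 0

0


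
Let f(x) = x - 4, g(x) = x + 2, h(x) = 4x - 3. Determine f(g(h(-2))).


-13


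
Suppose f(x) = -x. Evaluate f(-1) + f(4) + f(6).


-9


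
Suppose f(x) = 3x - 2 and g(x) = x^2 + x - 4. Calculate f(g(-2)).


-8


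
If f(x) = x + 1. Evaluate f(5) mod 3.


f(5) = 6
6 mod 3 = 0

0


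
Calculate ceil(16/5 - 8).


16/5 = 3.2
3.2 - 8 = -4.8
ceil(-4.8) = -4

-4


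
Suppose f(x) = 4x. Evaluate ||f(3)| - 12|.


0


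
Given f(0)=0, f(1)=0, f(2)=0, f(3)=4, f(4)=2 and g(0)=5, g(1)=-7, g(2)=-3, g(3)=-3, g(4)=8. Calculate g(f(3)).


8


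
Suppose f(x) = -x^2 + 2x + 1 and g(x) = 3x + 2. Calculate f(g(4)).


g(4) = 14
f(14) = (-1)*(14)^2 + 2*(14) + 1 = -167

-167


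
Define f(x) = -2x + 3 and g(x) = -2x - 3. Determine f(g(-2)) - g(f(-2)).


f(g(-2)) = 1
g(f(-2)) = -17
Difference = 18

18


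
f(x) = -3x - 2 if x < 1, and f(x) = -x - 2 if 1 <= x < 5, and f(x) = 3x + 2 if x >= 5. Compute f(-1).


1


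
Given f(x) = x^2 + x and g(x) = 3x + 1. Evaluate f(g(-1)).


2


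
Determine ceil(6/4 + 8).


6/4 = 1.5
1.5 + 8 = 9.5
ceil(9.5) = 10

10


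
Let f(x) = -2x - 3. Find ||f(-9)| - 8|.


7


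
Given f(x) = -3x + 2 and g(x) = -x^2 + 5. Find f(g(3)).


g(3) = -4
f(-4) = 14

14


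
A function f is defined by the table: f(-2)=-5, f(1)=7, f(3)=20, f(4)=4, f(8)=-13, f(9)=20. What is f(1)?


Reading from the table at x = 1

7


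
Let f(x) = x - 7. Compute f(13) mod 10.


f(13) = 6
6 mod 10 = 6

6


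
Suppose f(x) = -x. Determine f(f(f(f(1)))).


f(1) = -1
f(-1) = 1
f(1) = -1
f(-1) = 1

1


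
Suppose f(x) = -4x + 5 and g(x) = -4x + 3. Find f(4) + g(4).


f(4) = -11
g(4) = -13
Sum = -24

-24


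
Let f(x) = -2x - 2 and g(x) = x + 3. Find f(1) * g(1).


f(1) = -4
g(1) = 4
Product = -16

-16


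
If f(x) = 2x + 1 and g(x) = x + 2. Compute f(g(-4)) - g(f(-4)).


f(g(-4)) = -3
g(f(-4)) = -5
Difference = 2

2


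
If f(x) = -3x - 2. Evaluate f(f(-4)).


f(-4) = 10
f(10) = -32

-32


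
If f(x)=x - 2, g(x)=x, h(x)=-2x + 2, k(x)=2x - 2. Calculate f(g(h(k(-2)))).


k(-2) = -6
h(-6) = 14
g(14) = 14
f(14) = 12

12


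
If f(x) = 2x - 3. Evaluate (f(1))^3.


f(1) = -1
(-1)^3 = -1

-1


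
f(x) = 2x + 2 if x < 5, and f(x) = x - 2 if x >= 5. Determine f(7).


5


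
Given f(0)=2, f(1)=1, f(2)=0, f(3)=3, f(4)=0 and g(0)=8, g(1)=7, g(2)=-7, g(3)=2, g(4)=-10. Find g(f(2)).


8


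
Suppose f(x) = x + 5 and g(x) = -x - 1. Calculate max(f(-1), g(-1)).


f(-1) = 4
g(-1) = 0
max = 4

4


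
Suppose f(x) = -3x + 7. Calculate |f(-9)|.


f(-9) = 34
|34| = 34

34


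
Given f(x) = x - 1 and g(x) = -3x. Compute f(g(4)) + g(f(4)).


f(g(4)) = -13
g(f(4)) = -9
Sum = -22

-22


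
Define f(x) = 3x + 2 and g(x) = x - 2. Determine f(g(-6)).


g(-6) = -8
f(-8) = -22

-22


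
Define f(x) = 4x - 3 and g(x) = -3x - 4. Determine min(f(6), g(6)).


f(6) = 21
g(6) = -22
min = -22

-22


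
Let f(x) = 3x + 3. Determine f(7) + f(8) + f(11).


f(7) = 24
f(8) = 27
f(11) = 36
Sum = 87

87


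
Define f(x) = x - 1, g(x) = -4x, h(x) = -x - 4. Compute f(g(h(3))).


h(3) = -7
g(-7) = 28
f(28) = 27

27


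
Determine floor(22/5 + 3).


22/5 = 4.4
4.4 + 3 = 7.4
floor(7.4) = 7

7


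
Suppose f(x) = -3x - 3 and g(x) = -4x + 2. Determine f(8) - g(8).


f(8) = -27
g(8) = -30
Difference = 3

3


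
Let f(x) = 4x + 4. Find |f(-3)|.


f(-3) = -8
|-8| = 8

8


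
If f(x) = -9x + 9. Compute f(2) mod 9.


f(2) = -9
-9 mod 9 = 0

0


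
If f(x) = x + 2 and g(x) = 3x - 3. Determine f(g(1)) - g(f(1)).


f(g(1)) = 2
g(f(1)) = 6
Difference = -4

-4


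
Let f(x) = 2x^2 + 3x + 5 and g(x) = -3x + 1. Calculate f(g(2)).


g(2) = -5
f(-5) = 2*(-5)^2 + 3*(-5) + 5 = 40

40


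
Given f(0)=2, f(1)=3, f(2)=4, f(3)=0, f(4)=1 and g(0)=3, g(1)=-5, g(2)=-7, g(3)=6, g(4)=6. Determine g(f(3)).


3


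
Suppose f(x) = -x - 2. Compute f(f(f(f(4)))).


f(4) = -6
f(-6) = 4
f(4) = -6
f(-6) = 4

4


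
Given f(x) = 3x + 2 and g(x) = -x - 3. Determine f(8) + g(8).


f(8) = 26
g(8) = -11
Sum = 15

15


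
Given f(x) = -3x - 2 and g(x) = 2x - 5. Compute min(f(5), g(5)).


f(5) = -17
g(5) = 5
min = -17

-17


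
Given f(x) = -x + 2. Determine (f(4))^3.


f(4) = -2
(-2)^3 = -8

-8


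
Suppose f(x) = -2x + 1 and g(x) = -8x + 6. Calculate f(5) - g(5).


f(5) = -9
g(5) = -34
Difference = 25

25


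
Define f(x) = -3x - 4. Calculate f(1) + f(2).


f(1) = -7
f(2) = -10
Sum = -17

-17


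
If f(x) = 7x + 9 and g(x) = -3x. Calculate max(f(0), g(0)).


f(0) = 9
g(0) = 0
max = 9

9


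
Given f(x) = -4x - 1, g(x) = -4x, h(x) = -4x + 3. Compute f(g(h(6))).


-337


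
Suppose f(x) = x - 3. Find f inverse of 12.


Solve x - 3 = 12
x = (12 + 3) / 1 = 15

15


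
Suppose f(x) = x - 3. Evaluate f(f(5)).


f(5) = 2
f(2) = -1

-1


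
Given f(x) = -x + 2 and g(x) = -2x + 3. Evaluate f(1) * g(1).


f(1) = 1
g(1) = 1
Product = 1

1


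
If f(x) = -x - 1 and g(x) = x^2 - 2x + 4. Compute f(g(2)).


-5


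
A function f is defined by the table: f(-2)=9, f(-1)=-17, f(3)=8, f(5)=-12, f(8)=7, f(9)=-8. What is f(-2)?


Reading from the table at x = -2

9


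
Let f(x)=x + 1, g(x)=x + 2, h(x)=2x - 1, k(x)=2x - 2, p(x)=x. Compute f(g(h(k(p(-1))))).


p(-1) = -1
k(-1) = -4
h(-4) = -9
g(-9) = -7
f(-7) = -6

-6


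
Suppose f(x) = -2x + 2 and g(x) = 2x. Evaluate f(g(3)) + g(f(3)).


f(g(3)) = -10
g(f(3)) = -8
Sum = -18

-18


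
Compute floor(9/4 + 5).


9/4 = 2.25
2.25 + 5 = 7.25
floor(7.25) = 7

7


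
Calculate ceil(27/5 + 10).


27/5 = 5.4
5.4 + 10 = 15.4
ceil(15.4) = 16

16


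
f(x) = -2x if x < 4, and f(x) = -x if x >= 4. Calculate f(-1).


2


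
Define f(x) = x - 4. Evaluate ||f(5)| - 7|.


f(5) = 1
|1| = 1
|1 - 7| = 6

6


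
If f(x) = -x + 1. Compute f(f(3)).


f(3) = -2
f(-2) = 3

3


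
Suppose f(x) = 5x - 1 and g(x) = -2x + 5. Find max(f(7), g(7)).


34


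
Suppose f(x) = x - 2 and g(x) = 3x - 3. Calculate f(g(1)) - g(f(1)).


f(g(1)) = -2
g(f(1)) = -6
Difference = 4

4


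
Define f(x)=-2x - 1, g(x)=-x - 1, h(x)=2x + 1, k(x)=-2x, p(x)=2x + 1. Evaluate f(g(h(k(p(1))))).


p(1) = 3
k(3) = -6
h(-6) = -11
g(-11) = 10
f(10) = -21

-21


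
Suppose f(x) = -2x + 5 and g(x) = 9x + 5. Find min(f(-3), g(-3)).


-22


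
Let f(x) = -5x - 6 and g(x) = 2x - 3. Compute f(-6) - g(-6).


f(-6) = 24
g(-6) = -15
Difference = 39

39


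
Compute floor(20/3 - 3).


20/3 = 6.6667
6.6667 - 3 = 3.6667
floor(3.6667) = 3

3


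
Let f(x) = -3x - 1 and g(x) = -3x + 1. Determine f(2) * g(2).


35


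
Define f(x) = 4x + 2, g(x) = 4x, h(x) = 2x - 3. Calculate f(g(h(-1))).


h(-1) = -5
g(-5) = -20
f(-20) = -78

-78


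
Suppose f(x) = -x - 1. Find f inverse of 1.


Solve -x - 1 = 1
x = (1 + 1) / (-1) = -2

-2


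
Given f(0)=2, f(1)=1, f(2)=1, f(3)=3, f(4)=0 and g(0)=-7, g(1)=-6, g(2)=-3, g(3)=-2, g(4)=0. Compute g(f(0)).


f(0) = 2
g(2) = -3

-3


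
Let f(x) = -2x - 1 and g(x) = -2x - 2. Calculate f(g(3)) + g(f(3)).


f(g(3)) = 15
g(f(3)) = 12
Sum = 27

27


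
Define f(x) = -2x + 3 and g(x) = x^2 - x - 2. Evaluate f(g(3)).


g(3) = 4
f(4) = -5

-5


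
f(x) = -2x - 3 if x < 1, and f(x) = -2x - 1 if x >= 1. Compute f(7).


7 satisfies x >= 1
f(7) = -15

-15


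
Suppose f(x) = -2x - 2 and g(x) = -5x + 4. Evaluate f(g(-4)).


g(-4) = 24
f(24) = -50

-50


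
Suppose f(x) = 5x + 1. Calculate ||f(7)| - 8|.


f(7) = 36
|36| = 36
|36 - 8| = 28

28


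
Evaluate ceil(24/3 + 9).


17


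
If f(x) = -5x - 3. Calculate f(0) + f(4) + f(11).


-84


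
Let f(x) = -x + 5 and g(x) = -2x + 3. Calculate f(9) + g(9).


f(9) = -4
g(9) = -15
Sum = -19

-19


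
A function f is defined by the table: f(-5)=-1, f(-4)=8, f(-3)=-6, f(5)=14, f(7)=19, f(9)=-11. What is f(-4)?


Reading from the table at x = -4

8


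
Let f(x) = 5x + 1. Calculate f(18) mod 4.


f(18) = 91
91 mod 4 = 3

3


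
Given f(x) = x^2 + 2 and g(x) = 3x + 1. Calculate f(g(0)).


g(0) = 1
f(1) = 1*(1)^2 + 2 = 3

3


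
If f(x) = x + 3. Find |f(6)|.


f(6) = 9
|9| = 9

9


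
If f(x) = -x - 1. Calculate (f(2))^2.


f(2) = -3
(-3)^2 = 9

9


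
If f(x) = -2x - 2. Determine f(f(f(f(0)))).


10


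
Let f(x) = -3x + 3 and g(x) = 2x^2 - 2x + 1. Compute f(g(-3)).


g(-3) = 25
f(25) = -72

-72


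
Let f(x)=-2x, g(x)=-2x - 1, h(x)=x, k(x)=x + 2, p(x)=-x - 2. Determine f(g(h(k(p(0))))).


2


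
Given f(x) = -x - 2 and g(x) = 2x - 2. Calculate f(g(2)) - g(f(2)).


6


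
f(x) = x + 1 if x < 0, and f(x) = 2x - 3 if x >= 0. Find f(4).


4 satisfies x >= 0
f(4) = 5

5


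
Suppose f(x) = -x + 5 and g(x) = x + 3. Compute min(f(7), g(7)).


f(7) = -2
g(7) = 10
min = -2

-2


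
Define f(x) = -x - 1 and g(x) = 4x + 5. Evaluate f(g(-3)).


g(-3) = -7
f(-7) = 6

6


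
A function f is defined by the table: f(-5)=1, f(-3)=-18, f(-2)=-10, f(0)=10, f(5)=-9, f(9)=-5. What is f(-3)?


Reading from the table at x = -3

-18


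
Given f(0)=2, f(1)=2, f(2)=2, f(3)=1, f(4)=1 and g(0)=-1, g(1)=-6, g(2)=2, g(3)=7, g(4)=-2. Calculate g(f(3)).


f(3) = 1
g(1) = -6

-6


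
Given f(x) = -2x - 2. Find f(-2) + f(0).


f(-2) = 2
f(0) = -2
Sum = 0

0


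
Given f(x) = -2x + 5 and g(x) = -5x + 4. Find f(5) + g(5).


-26


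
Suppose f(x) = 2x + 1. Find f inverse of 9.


4


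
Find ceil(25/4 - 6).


1


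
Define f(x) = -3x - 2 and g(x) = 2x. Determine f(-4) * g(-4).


f(-4) = 10
g(-4) = -8
Product = -80

-80


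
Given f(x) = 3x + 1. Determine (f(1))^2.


f(1) = 4
(4)^2 = 16

16


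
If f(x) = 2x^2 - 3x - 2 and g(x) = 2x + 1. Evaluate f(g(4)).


g(4) = 9
f(9) = 2*(9)^2 - 3*(9) - 2 = 133

133


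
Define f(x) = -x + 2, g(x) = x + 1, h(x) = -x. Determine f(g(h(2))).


h(2) = -2
g(-2) = -1
f(-1) = 3

3


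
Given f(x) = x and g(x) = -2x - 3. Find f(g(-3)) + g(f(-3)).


f(g(-3)) = 3
g(f(-3)) = 3
Sum = 6

6


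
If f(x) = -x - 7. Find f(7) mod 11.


8


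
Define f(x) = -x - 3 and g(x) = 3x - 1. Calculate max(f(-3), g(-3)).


f(-3) = 0
g(-3) = -10
max = 0

0


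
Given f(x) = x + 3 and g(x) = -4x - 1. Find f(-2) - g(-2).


f(-2) = 1
g(-2) = 7
Difference = -6

-6


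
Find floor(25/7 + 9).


25/7 = 3.5714
3.5714 + 9 = 12.5714
floor(12.5714) = 12

12


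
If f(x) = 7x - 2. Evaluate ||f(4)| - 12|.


f(4) = 26
|26| = 26
|26 - 12| = 14

14


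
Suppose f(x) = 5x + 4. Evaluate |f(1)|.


f(1) = 9
|9| = 9

9


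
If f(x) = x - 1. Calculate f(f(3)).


f(3) = 2
f(2) = 1

1


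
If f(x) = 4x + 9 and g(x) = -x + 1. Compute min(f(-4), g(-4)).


f(-4) = -7
g(-4) = 5
min = -7

-7


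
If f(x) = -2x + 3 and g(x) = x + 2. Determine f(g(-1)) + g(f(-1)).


f(g(-1)) = 1
g(f(-1)) = 7
Sum = 8

8


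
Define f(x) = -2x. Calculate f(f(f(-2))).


f(-2) = 4
f(4) = -8
f(-8) = 16

16


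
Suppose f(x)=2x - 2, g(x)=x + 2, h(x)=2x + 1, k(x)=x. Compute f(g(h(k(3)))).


k(3) = 3
h(3) = 7
g(7) = 9
f(9) = 16

16


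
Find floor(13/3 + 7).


13/3 = 4.3333
4.3333 + 7 = 11.3333
floor(11.3333) = 11

11


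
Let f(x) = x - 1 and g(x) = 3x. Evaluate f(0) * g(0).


f(0) = -1
g(0) = 0
Product = 0

0


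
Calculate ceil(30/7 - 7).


30/7 = 4.2857
4.2857 - 7 = -2.7143
ceil(-2.7143) = -2

-2


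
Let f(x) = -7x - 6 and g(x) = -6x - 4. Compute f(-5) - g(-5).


f(-5) = 29
g(-5) = 26
Difference = 3

3


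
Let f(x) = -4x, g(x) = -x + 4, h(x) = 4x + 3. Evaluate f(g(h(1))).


h(1) = 7
g(7) = -3
f(-3) = 12

12


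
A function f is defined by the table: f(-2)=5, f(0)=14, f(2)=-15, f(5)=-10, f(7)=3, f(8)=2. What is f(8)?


Reading from the table at x = 8

2


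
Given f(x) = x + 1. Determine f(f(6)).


8


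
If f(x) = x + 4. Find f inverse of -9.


-13


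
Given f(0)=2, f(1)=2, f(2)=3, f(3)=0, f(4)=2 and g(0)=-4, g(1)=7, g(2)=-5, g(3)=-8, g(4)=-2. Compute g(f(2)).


f(2) = 3
g(3) = -8

-8


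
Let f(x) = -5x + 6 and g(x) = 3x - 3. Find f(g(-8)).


g(-8) = -27
f(-27) = 141

141


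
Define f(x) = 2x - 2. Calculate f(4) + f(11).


f(4) = 6
f(11) = 20
Sum = 26

26


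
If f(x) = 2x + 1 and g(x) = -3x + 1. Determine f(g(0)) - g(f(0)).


f(g(0)) = 3
g(f(0)) = -2
Difference = 5

5


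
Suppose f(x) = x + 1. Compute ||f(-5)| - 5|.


f(-5) = -4
|-4| = 4
|4 - 5| = 1

1


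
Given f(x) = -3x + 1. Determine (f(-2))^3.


343


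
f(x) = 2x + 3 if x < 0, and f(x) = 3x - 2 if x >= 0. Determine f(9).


9 satisfies x >= 0
f(9) = 25

25


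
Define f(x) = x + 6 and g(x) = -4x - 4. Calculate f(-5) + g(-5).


f(-5) = 1
g(-5) = 16
Sum = 17

17


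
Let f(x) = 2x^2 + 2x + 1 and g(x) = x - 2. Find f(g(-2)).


g(-2) = -4
f(-4) = 2*(-4)^2 + 2*(-4) + 1 = 25

25


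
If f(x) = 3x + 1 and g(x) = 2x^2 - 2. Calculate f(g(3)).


49


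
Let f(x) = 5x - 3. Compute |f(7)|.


f(7) = 32
|32| = 32

32


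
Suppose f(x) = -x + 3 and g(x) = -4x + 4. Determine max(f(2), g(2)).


1


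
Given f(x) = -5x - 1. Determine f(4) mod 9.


f(4) = -21
-21 mod 9 = 6

6


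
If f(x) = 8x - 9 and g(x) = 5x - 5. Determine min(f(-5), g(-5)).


f(-5) = -49
g(-5) = -30
min = -49

-49


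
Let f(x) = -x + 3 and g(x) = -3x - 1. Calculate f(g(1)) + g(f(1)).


f(g(1)) = 7
g(f(1)) = -7
Sum = 0

0


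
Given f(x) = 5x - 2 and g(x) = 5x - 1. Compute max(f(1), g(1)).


f(1) = 3
g(1) = 4
max = 4

4


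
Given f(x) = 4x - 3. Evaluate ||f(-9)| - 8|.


f(-9) = -39
|-39| = 39
|39 - 8| = 31

31


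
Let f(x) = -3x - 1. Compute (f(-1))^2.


4


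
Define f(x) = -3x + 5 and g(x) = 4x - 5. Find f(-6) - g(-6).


f(-6) = 23
g(-6) = -29
Difference = 52

52


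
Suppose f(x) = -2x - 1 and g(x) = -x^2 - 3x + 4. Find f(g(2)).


11


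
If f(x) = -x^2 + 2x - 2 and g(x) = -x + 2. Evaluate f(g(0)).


-2
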